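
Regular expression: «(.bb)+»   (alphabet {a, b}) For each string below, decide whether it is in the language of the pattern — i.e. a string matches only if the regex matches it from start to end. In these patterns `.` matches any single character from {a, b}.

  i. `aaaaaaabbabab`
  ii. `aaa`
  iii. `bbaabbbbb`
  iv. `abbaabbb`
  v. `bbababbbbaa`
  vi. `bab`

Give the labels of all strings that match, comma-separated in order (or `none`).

none

i → no match — must end with `bb`
ii. `aaa` → no match — must end with `bb`
iii. `bbaabbbbb` → no match
iv. `abbaabbb` → no match
v. `bbababbbbaa` → no match — must end with `bb`
vi. `bab` → no match — must end with `bb`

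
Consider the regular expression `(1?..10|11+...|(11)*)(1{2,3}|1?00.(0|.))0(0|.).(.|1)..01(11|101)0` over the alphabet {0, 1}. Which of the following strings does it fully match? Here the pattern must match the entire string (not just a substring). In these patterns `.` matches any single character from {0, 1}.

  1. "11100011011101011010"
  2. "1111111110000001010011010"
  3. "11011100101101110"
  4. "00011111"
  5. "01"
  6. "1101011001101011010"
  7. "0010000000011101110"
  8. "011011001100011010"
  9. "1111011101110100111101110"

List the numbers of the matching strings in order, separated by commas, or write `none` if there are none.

1, 2, 6, 7, 8

1 → match
2 → match
3 → no match
4 → no match — must end with "0"
5 → no match — must end with "0"
6 → match
7 → match
8 → match
9 → no match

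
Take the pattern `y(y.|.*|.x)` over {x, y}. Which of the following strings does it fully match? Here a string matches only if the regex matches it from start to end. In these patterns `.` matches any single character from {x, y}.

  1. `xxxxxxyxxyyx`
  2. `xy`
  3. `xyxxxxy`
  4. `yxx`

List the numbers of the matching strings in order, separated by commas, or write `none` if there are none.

4

1 → no match — must start with `y`
2 → no match — must start with `y`
3 → no match — must start with `y`
4 → match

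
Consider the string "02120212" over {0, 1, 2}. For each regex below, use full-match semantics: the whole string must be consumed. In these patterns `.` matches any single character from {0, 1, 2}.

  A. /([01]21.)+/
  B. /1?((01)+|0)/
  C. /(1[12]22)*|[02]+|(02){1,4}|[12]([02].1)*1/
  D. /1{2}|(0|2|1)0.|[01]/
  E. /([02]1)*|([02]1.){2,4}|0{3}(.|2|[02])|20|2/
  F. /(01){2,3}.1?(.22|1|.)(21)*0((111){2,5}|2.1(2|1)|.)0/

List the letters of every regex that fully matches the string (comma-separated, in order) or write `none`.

A

A → match
B → no match
C → no match
D → no match
E → no match
F → no match — must start with "01"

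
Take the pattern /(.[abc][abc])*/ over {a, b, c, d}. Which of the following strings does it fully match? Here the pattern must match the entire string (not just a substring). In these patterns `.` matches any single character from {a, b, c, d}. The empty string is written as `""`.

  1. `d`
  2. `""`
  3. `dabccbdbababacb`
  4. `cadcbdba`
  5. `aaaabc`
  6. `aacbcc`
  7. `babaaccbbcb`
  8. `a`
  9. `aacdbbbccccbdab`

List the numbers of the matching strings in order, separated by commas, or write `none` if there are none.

2, 3, 5, 6, 9

1 → no match
2 → match
3 → match
4 → no match
5 → match
6 → match
7 → no match
8 → no match
9 → match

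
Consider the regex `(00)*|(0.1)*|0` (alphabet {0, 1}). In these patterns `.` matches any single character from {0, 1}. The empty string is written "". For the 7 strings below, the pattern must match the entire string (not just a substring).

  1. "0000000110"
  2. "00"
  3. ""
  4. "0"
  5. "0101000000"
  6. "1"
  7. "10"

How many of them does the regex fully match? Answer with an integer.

3

1 → no match
2 → match
3 → match
4 → match
5 → no match
6 → no match
7 → no match
Total matched: 3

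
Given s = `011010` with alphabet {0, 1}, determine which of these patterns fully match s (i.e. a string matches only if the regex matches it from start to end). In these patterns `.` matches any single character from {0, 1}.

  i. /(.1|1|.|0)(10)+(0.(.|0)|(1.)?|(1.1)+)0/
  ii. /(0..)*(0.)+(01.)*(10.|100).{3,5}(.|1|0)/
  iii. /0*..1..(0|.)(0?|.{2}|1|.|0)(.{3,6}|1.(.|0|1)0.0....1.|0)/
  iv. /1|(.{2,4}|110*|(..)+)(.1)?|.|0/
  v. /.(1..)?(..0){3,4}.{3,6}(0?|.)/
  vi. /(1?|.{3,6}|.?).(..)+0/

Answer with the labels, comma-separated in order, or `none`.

i → no match
ii → no match
iii → no match
iv → match
v → no match
vi → match

iv, vi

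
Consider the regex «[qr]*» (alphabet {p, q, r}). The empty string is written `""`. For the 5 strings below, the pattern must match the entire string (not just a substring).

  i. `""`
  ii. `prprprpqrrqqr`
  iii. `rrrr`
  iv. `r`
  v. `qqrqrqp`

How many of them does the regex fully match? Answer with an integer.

i. `""` → match
ii → no match
iii. `rrrr` → match
iv. `r` → match
v. `qqrqrqp` → no match
Total matched: 3

3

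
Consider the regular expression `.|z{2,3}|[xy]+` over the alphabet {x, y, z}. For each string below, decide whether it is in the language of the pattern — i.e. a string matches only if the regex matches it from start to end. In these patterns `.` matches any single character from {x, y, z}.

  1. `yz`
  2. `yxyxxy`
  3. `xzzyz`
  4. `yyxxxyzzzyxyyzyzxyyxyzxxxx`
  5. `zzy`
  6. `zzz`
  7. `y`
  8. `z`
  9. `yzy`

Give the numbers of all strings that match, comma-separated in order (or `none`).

1 → no match
2 → match
3 → no match
4 → no match
5 → no match
6 → match
7 → match
8 → match
9 → no match

2, 6, 7, 8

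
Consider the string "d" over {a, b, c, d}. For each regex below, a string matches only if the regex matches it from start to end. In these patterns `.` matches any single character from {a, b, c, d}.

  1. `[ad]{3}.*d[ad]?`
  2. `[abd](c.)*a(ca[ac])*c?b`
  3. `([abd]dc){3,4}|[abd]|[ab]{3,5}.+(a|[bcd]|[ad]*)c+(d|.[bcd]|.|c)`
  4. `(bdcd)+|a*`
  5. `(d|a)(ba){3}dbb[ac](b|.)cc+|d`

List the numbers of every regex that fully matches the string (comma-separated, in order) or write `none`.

1 → no match
2 → no match — must end with "b"
3 → match
4 → no match
5 → match

3, 5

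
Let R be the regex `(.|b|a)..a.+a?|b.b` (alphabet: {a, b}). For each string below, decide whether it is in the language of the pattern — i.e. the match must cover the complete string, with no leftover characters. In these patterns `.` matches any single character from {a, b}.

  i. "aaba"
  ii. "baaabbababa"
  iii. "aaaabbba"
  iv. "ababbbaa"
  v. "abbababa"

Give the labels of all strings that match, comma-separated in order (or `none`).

ii, iii, v

i → no match
ii → match
iii → match
iv → no match
v → match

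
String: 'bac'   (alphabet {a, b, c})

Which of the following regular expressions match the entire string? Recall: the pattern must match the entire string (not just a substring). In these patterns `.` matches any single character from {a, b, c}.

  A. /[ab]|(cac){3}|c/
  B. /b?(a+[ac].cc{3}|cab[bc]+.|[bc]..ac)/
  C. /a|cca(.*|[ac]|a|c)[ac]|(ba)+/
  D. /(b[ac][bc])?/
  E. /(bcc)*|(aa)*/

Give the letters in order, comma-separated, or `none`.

D

A → no match
B → no match
C → no match
D → match
E → no match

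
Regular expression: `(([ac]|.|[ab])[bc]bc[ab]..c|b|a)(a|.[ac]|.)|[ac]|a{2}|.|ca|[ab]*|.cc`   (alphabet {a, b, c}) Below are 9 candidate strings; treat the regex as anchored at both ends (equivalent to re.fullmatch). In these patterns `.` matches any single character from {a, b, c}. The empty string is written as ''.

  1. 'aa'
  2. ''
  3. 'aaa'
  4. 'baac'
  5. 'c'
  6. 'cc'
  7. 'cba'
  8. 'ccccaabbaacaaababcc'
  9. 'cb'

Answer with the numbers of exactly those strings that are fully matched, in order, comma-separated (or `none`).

1 → match
2 → match
3 → match
4 → no match
5 → match
6 → no match
7 → no match
8 → no match
9 → no match

1, 2, 3, 5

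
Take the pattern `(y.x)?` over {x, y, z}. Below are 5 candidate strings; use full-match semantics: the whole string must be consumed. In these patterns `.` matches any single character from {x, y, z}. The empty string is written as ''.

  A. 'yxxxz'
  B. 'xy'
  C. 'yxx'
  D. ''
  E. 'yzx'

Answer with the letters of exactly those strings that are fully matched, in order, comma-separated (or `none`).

C, D, E

A → no match
B → no match
C → match
D → match
E → match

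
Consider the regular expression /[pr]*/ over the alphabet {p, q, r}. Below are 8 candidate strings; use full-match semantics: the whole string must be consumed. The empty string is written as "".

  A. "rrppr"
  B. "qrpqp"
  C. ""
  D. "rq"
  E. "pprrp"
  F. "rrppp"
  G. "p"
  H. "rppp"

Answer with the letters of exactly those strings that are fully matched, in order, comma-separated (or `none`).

A → match
B → no match
C → match
D → no match
E → match
F → match
G → match
H → match

A, C, E, F, G, H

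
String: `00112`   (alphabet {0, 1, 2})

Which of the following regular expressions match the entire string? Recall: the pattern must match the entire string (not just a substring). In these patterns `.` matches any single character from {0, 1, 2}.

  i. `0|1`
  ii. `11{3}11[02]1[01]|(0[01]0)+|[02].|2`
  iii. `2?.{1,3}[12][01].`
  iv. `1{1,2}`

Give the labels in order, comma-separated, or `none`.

iii

i → no match
ii → no match
iii → match
iv → no match — must start with `1`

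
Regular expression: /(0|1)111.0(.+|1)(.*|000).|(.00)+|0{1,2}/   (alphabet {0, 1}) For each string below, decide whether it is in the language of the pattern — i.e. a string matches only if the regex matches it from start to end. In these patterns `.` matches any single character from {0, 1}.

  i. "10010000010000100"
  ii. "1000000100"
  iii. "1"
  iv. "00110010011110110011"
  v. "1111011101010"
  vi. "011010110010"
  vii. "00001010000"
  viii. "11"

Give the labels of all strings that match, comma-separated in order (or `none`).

i → no match
ii → no match
iii → no match
iv → no match
v → no match
vi → no match
vii → no match
viii → no match

none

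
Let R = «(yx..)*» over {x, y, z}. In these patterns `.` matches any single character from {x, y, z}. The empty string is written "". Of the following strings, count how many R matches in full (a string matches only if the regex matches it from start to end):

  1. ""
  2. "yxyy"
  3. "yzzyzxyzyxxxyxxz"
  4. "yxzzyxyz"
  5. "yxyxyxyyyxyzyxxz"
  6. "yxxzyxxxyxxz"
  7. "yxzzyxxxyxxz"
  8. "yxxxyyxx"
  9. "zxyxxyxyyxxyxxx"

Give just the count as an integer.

6

1 → match
2 → match
3 → no match
4 → match
5 → match
6 → match
7 → match
8 → no match
9 → no match
Total matched: 6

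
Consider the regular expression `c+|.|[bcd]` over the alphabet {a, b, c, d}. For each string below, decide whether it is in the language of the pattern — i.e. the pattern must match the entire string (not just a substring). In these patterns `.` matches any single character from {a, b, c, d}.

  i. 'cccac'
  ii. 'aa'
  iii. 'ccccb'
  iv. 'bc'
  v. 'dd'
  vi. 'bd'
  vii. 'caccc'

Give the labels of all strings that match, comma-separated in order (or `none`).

none

i → no match
ii → no match
iii → no match
iv → no match
v → no match
vi → no match
vii → no match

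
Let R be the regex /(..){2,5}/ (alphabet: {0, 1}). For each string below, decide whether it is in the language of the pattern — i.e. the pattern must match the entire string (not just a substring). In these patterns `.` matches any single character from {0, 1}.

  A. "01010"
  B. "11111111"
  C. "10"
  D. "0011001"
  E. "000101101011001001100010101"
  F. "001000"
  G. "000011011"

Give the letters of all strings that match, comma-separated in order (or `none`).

A. "01010" → no match
B. "11111111" → match
C. "10" → no match
D. "0011001" → no match
E → no match
F. "001000" → match
G. "000011011" → no match

B, F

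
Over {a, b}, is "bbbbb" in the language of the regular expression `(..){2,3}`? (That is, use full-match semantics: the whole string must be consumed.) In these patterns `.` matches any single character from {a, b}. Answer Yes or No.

No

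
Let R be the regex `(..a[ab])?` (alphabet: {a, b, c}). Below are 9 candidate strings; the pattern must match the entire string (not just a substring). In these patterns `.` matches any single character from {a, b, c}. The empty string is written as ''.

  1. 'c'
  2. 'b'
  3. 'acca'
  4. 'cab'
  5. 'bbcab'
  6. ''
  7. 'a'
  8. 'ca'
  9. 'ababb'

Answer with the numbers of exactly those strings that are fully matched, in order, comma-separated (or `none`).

6

1 → no match
2 → no match
3 → no match
4 → no match
5 → no match
6 → match
7 → no match
8 → no match
9 → no match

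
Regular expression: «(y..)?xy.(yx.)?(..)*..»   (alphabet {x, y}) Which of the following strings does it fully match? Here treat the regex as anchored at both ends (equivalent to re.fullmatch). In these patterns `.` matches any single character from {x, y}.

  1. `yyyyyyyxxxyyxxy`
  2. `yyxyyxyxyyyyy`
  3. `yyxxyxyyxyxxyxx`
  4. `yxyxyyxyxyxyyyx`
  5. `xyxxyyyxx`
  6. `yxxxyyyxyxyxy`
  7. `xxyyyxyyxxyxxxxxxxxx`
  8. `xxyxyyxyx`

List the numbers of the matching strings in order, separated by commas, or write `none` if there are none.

5, 6

1 → no match
2 → no match
3 → no match
4 → no match
5 → match
6 → match
7 → no match
8 → no match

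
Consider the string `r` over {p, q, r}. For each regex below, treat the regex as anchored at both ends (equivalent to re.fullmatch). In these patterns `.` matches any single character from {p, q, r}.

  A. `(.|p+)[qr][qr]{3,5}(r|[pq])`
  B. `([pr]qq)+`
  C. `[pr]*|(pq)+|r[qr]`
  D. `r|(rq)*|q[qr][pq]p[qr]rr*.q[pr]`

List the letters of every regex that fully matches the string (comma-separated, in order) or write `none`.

A → no match
B → no match — must end with `qq`
C → match
D → match

C, D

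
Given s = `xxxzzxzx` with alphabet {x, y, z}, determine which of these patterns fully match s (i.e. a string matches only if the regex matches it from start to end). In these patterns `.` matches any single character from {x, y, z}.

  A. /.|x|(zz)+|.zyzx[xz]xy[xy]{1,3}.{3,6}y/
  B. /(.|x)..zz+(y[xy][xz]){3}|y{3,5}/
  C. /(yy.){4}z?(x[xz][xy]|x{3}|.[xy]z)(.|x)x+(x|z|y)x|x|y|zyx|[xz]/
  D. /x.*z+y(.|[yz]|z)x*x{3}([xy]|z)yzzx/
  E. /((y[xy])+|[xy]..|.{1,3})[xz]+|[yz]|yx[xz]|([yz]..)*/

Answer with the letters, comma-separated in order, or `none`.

A → no match
B → no match
C → no match
D → no match — must end with `yzzx`
E → match

E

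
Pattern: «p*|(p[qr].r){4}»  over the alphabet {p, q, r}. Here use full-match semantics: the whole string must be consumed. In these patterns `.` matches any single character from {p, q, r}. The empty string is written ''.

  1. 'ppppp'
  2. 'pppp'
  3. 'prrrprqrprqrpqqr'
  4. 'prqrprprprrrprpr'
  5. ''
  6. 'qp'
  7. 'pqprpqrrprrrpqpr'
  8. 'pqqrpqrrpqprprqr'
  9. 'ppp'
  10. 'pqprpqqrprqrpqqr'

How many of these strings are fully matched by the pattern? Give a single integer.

1 → match
2 → match
3 → match
4 → match
5 → match
6 → no match
7 → match
8 → match
9 → match
10 → match
Total matched: 9

9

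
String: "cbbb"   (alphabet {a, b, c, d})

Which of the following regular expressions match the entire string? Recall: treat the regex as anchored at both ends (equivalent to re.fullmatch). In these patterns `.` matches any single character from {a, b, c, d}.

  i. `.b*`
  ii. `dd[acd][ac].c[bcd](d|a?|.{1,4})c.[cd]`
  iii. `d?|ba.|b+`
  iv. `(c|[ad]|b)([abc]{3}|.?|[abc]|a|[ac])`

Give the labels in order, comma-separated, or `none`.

i, iv

i → match
ii → no match — must start with "dd"
iii → no match
iv → match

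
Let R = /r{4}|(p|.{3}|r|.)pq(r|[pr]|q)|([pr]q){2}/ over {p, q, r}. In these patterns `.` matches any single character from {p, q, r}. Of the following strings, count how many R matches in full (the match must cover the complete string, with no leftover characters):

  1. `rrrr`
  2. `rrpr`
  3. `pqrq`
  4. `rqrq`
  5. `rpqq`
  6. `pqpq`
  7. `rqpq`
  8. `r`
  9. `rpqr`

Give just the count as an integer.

7

1. `rrrr` → match
2. `rrpr` → no match
3. `pqrq` → match
4. `rqrq` → match
5. `rpqq` → match
6. `pqpq` → match
7. `rqpq` → match
8. `r` → no match
9. `rpqr` → match
Total matched: 7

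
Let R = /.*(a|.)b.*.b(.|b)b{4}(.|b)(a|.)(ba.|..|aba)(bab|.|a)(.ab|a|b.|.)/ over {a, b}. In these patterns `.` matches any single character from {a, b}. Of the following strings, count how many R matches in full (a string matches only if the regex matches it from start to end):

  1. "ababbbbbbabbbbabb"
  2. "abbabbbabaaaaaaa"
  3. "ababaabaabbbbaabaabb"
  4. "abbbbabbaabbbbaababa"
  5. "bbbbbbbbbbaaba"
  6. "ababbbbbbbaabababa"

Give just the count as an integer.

1 → match
2 → no match
3 → no match
4 → no match
5 → no match
6 → match
Total matched: 2

2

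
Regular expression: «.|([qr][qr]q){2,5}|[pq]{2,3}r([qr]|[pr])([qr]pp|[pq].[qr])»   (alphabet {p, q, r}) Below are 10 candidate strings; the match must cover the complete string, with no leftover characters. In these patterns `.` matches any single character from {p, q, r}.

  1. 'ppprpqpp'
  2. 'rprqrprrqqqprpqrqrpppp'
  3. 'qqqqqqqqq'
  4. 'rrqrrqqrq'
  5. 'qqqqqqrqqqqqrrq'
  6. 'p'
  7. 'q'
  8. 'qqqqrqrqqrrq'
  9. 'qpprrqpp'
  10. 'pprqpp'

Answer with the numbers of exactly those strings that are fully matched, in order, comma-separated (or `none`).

1, 3, 4, 5, 6, 7, 8, 9

1 → match
2 → no match
3 → match
4 → match
5 → match
6 → match
7 → match
8 → match
9 → match
10 → no match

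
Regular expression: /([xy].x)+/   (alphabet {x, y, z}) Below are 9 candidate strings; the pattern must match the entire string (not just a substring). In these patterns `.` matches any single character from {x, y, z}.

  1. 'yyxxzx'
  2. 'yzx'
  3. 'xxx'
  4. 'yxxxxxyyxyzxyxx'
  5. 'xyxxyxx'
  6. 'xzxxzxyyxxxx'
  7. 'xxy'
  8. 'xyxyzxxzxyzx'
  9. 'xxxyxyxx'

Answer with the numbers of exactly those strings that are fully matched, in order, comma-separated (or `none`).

1, 2, 3, 4, 6, 8

1. 'yyxxzx' → match
2. 'yzx' → match
3. 'xxx' → match
4 → match
5. 'xyxxyxx' → no match
6. 'xzxxzxyyxxxx' → match
7. 'xxy' → no match — must end with 'x'
8. 'xyxyzxxzxyzx' → match
9. 'xxxyxyxx' → no match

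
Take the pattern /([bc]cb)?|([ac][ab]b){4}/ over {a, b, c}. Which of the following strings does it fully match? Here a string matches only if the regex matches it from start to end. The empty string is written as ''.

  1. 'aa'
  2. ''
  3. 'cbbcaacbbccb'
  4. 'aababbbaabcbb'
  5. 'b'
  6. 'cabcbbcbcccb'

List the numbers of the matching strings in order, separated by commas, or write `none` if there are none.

2

1 → no match
2 → match
3 → no match
4 → no match
5 → no match
6 → no match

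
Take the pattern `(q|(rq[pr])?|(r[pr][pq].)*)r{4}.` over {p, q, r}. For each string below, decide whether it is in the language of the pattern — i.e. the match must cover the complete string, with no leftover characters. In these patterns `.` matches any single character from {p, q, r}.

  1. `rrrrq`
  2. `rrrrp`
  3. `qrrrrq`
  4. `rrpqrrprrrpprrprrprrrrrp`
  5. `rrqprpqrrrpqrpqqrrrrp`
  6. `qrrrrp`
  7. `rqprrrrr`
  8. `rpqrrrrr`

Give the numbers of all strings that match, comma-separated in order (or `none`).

1 → match
2 → match
3 → match
4 → no match
5 → match
6 → match
7 → match
8 → no match

1, 2, 3, 5, 6, 7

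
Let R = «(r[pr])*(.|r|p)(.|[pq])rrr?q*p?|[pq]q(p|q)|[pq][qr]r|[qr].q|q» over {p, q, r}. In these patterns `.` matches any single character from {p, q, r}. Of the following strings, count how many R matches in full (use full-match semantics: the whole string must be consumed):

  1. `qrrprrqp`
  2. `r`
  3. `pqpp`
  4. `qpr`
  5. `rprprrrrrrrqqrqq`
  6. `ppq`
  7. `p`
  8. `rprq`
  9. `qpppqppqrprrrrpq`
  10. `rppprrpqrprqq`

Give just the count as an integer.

1 → no match
2 → no match
3 → no match
4 → no match
5 → no match
6 → no match
7 → no match
8 → no match
9 → no match
10 → no match
Total matched: 0

0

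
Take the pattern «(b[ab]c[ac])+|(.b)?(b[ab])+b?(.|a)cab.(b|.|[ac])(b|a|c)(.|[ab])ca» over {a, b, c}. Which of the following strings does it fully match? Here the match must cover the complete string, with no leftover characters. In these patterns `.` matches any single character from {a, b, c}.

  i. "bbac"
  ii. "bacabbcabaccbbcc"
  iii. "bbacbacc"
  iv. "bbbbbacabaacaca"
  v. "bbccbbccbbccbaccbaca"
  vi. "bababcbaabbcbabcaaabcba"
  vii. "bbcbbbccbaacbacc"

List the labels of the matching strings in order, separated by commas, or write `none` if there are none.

ii, iv, v

i → no match
ii → match
iii → no match
iv → match
v → match
vi → no match
vii → no match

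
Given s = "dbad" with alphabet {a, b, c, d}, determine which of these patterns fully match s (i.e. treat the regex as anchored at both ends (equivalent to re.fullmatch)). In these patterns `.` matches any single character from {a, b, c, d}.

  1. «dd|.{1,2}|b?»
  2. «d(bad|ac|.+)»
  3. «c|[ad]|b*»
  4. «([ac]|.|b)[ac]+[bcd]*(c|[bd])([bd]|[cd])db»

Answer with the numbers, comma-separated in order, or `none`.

2

1 → no match
2 → match
3 → no match
4 → no match — must end with "db"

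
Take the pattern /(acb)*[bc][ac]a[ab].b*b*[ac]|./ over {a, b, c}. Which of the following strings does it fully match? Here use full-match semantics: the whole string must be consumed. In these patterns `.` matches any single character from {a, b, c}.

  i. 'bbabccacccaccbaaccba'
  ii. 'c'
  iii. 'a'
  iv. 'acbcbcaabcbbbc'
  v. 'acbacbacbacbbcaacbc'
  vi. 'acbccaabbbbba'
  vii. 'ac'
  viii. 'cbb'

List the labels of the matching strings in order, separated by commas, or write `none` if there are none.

i → no match
ii → match
iii → match
iv → no match
v → match
vi → match
vii → no match
viii → no match

ii, iii, v, vi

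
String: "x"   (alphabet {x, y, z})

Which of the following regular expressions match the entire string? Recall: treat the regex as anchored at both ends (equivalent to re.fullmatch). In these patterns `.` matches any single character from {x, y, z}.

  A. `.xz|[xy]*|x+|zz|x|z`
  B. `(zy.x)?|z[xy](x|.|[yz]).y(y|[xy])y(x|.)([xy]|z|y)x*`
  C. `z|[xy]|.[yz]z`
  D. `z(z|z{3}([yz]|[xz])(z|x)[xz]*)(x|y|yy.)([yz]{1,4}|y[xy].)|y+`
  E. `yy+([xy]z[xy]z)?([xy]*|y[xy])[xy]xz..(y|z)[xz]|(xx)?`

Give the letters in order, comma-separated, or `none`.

A → match
B → no match
C → match
D → no match
E → no match

A, C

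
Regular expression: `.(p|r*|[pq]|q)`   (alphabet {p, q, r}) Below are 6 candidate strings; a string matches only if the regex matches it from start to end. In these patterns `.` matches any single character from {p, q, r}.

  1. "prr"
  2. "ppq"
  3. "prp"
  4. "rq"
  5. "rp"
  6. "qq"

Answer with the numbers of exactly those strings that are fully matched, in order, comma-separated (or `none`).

1 → match
2 → no match
3 → no match
4 → match
5 → match
6 → match

1, 4, 5, 6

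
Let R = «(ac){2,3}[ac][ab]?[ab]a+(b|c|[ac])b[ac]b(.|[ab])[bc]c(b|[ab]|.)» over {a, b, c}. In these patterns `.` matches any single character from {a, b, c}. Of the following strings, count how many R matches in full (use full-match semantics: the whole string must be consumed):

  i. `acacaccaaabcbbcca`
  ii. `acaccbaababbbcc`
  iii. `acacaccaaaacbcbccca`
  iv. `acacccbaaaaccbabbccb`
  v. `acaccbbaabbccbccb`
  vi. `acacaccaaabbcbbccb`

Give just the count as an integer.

i → match
ii → match
iii → match
iv → no match
v → no match
vi → match
Total matched: 4

4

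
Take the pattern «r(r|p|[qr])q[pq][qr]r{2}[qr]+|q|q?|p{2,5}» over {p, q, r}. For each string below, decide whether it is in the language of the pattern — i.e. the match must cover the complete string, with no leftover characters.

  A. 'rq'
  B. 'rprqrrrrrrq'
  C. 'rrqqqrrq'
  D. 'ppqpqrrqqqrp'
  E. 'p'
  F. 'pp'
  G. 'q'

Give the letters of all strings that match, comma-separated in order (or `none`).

C, F, G

A. 'rq' → no match
B. 'rprqrrrrrrq' → no match
C. 'rrqqqrrq' → match
D. 'ppqpqrrqqqrp' → no match
E. 'p' → no match
F. 'pp' → match
G. 'q' → match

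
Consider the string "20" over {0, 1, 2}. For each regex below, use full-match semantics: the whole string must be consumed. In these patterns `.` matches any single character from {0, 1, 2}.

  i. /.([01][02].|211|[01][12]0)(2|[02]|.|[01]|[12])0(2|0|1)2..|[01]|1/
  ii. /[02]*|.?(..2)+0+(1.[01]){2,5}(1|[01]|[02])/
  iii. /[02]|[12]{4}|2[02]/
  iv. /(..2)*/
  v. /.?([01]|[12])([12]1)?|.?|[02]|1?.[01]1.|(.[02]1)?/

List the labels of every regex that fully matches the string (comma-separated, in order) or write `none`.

ii, iii, v

i → no match
ii → match
iii → match
iv → no match
v → match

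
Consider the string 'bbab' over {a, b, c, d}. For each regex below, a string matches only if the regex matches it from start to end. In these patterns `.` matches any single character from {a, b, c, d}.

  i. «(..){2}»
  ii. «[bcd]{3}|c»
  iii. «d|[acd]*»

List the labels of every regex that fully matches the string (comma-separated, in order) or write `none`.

i → match
ii → no match
iii → no match

i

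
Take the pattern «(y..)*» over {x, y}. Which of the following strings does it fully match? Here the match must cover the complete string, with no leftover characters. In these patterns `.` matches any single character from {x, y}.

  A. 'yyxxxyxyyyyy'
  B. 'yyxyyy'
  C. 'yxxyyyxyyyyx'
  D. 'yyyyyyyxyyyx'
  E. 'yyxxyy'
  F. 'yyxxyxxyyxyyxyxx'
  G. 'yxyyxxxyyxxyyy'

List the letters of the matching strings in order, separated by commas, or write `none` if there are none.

B, D

A. 'yyxxxyxyyyyy' → no match
B. 'yyxyyy' → match
C. 'yxxyyyxyyyyx' → no match
D. 'yyyyyyyxyyyx' → match
E. 'yyxxyy' → no match
F → no match
G → no match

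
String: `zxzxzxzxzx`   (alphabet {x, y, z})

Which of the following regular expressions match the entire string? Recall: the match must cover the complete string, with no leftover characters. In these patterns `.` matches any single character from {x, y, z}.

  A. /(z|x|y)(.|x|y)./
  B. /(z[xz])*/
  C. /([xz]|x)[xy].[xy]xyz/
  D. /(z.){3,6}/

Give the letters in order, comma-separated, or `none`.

A → no match
B → match
C → no match — must end with `xyz`
D → match

B, D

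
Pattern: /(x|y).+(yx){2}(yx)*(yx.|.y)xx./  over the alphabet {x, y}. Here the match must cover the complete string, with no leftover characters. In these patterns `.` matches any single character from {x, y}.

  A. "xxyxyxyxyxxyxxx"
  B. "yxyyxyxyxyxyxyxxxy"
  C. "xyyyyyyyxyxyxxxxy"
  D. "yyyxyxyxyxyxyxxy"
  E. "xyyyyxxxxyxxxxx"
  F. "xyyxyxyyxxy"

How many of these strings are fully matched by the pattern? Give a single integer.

A → match
B → no match
C → match
D → match
E → no match
F → match
Total matched: 4

4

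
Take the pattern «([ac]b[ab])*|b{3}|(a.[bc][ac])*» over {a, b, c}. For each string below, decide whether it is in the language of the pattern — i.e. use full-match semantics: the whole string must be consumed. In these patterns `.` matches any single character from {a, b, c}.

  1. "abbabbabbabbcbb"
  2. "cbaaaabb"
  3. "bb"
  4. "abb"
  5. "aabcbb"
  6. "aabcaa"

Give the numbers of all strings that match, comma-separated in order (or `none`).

1, 4

1 → match
2 → no match
3 → no match
4 → match
5 → no match
6 → no match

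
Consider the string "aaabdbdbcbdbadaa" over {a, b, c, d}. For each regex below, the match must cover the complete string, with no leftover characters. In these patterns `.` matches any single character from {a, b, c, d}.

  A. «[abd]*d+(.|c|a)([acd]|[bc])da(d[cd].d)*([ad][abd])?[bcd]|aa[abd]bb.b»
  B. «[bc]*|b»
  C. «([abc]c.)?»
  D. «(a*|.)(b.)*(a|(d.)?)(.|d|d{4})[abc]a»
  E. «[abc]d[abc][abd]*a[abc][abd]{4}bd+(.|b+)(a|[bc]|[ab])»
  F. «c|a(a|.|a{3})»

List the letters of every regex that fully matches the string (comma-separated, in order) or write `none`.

A → no match
B → no match
C → no match
D → match
E → no match
F → no match

D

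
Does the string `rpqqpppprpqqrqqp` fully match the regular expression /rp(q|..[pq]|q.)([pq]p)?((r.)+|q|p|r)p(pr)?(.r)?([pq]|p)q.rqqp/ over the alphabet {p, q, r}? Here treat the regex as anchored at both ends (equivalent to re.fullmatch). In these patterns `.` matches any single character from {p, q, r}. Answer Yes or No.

Yes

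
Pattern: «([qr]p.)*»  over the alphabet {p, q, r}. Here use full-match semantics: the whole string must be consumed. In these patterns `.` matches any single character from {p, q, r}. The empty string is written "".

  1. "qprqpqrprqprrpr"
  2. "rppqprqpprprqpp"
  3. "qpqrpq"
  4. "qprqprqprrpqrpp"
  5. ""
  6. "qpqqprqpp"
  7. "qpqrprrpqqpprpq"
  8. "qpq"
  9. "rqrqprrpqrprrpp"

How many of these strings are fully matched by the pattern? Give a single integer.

1 → match
2 → match
3. "qpqrpq" → match
4 → match
5. "" → match
6. "qpqqprqpp" → match
7 → match
8. "qpq" → match
9 → no match
Total matched: 8

8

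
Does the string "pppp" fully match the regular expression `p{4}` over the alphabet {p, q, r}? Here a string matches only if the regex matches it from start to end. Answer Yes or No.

Yes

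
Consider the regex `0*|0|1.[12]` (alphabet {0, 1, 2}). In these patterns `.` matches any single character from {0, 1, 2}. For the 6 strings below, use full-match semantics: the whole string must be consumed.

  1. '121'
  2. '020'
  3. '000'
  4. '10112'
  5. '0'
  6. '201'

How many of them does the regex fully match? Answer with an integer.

3

1 → match
2 → no match
3 → match
4 → no match
5 → match
6 → no match
Total matched: 3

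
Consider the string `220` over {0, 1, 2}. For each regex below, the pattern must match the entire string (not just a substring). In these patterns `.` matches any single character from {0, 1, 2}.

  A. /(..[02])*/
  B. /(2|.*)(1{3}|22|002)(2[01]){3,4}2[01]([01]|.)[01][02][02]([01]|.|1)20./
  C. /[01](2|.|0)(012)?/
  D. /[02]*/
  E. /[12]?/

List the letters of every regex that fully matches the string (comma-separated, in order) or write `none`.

A → match
B → no match
C → no match
D → match
E → no match

A, D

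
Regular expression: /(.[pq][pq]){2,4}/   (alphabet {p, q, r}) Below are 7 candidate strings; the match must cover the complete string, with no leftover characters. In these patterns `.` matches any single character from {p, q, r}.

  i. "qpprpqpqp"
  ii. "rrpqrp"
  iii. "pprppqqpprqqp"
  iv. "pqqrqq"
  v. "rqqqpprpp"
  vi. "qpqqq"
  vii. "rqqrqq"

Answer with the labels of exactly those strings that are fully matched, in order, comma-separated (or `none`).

i, iv, v, vii

i → match
ii → no match
iii → no match
iv → match
v → match
vi → no match
vii → match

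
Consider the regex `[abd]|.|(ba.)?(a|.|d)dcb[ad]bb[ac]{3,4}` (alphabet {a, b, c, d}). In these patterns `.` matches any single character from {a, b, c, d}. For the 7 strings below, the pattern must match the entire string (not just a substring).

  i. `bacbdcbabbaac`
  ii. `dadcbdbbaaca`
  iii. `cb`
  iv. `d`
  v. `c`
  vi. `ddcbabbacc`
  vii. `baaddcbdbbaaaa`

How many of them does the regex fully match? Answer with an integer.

5

i → match
ii → no match
iii → no match
iv → match
v → match
vi → match
vii → match
Total matched: 5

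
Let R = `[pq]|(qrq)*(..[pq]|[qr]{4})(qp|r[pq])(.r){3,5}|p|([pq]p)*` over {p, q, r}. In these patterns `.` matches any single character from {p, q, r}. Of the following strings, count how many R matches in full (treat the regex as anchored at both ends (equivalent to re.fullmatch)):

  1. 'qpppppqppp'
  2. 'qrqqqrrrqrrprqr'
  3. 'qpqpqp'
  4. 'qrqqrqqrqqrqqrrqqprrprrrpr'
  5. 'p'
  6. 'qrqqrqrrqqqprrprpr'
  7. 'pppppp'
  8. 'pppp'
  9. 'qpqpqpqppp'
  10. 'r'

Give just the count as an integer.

9

1 → match
2 → match
3 → match
4 → match
5 → match
6 → match
7 → match
8 → match
9 → match
10 → no match
Total matched: 9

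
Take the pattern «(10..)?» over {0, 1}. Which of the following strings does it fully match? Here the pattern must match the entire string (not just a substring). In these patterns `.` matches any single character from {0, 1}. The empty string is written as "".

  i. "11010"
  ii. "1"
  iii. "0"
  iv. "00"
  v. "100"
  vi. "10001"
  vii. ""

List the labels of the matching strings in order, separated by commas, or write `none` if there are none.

vii

i → no match
ii → no match
iii → no match
iv → no match
v → no match
vi → no match
vii → match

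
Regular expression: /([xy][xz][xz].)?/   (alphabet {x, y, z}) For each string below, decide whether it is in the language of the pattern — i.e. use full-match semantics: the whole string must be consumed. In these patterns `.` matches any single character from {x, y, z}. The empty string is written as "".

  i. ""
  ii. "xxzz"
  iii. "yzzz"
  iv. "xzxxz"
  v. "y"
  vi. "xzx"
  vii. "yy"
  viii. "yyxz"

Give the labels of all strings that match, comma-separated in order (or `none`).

i → match
ii → match
iii → match
iv → no match
v → no match
vi → no match
vii → no match
viii → no match

i, ii, iii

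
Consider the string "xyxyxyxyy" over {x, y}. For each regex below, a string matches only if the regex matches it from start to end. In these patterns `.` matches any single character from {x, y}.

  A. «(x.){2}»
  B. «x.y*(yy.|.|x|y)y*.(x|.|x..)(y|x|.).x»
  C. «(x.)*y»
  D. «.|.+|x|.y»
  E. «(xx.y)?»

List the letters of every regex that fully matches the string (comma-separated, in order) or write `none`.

A → no match
B → no match — must end with "x"
C → match
D → match
E → no match

C, D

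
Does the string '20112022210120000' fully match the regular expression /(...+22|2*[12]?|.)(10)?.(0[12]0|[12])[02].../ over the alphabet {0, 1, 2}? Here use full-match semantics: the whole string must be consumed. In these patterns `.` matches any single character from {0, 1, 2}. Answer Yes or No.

Yes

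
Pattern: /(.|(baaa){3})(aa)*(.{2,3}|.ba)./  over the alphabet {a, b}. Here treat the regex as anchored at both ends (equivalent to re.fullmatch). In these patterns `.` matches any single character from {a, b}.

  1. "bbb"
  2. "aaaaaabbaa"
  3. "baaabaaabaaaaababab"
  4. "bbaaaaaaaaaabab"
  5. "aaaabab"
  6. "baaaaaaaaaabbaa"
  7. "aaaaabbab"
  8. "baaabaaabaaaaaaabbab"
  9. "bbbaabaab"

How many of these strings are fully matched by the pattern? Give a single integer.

1 → no match
2 → no match
3 → no match
4 → no match
5 → match
6 → match
7 → match
8 → match
9 → no match
Total matched: 4

4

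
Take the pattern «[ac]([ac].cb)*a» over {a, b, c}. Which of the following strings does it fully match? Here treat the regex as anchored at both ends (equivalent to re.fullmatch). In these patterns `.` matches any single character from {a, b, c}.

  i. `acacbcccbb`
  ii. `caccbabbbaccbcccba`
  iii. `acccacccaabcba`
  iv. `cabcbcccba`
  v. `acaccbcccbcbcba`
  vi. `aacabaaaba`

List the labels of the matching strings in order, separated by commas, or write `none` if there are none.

iv

i → no match — must end with `a`
ii → no match
iii → no match
iv → match
v → no match
vi → no match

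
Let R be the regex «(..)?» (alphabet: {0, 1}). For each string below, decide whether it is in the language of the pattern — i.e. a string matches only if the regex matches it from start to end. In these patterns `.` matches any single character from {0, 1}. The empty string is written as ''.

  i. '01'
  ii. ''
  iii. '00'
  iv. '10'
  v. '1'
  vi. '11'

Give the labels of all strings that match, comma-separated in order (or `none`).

i → match
ii → match
iii → match
iv → match
v → no match
vi → match

i, ii, iii, iv, vi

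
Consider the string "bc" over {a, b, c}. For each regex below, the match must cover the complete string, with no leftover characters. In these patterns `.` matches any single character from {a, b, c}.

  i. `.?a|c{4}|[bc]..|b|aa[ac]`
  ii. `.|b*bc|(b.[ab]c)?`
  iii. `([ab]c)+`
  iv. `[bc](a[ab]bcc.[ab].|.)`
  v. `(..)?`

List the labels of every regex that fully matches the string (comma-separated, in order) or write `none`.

ii, iii, iv, v

i → no match
ii → match
iii → match
iv → match
v → match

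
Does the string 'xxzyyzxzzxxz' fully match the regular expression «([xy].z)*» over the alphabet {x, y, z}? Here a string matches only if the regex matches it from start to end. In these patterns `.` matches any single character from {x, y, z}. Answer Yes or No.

Yes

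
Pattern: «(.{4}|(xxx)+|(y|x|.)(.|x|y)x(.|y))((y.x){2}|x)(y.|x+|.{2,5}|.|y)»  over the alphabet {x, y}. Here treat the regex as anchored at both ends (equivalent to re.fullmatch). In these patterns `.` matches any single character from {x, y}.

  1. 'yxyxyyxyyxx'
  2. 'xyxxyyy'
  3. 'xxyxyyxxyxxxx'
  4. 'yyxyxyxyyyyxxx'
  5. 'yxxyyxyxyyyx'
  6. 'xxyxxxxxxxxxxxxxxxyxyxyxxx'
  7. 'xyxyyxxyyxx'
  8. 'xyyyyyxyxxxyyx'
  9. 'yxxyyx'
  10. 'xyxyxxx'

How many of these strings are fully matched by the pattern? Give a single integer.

4

1 → match
2 → no match
3 → no match
4 → no match
5 → no match
6 → no match
7 → match
8 → match
9 → no match
10 → match
Total matched: 4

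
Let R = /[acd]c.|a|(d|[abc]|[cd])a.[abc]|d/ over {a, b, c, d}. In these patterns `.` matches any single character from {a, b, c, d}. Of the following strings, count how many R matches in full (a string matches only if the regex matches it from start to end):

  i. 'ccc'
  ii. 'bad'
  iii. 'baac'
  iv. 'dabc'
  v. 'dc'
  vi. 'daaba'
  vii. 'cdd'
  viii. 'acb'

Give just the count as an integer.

i → match
ii → no match
iii → match
iv → match
v → no match
vi → no match
vii → no match
viii → match
Total matched: 4

4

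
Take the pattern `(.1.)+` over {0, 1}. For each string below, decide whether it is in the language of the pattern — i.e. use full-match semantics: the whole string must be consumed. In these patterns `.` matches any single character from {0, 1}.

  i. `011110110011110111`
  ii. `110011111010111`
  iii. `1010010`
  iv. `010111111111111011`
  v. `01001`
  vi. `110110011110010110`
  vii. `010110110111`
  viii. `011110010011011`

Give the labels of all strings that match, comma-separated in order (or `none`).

i, ii, iv, vi, vii, viii

i → match
ii → match
iii → no match
iv → match
v → no match
vi → match
vii → match
viii → match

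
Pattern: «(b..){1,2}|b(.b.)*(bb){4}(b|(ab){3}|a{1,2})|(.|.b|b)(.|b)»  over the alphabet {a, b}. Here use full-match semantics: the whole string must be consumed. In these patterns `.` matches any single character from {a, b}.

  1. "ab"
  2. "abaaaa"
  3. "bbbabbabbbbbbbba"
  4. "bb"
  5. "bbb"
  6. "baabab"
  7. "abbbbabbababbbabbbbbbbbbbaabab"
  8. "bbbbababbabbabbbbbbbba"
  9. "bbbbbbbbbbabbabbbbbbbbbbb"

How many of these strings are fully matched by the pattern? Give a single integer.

7

1 → match
2 → no match
3 → match
4 → match
5 → match
6 → match
7 → no match
8 → match
9 → match
Total matched: 7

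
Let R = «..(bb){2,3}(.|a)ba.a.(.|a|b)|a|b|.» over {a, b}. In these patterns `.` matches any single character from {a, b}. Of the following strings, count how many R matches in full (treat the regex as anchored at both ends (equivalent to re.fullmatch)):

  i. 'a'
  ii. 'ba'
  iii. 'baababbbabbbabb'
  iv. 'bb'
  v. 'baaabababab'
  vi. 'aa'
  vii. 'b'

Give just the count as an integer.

i. 'a' → match
ii. 'ba' → no match
iii → no match
iv. 'bb' → no match
v. 'baaabababab' → no match
vi. 'aa' → no match
vii. 'b' → match
Total matched: 2

2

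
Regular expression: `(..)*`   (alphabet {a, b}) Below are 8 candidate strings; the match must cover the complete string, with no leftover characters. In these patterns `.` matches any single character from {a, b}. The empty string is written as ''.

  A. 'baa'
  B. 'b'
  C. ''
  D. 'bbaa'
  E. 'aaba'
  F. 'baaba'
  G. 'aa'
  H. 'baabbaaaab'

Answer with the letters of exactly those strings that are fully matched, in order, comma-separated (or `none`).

C, D, E, G, H

A. 'baa' → no match
B. 'b' → no match
C. '' → match
D. 'bbaa' → match
E. 'aaba' → match
F. 'baaba' → no match
G. 'aa' → match
H. 'baabbaaaab' → match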